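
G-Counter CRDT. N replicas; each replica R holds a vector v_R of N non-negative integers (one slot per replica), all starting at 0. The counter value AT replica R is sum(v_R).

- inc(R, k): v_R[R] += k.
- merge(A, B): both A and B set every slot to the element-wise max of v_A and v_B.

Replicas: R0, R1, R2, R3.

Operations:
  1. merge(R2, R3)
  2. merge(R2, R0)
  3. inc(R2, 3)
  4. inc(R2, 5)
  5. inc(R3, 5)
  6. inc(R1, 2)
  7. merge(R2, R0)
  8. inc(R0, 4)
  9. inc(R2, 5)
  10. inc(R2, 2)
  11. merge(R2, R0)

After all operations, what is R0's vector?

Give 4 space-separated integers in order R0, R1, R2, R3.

Op 1: merge R2<->R3 -> R2=(0,0,0,0) R3=(0,0,0,0)
Op 2: merge R2<->R0 -> R2=(0,0,0,0) R0=(0,0,0,0)
Op 3: inc R2 by 3 -> R2=(0,0,3,0) value=3
Op 4: inc R2 by 5 -> R2=(0,0,8,0) value=8
Op 5: inc R3 by 5 -> R3=(0,0,0,5) value=5
Op 6: inc R1 by 2 -> R1=(0,2,0,0) value=2
Op 7: merge R2<->R0 -> R2=(0,0,8,0) R0=(0,0,8,0)
Op 8: inc R0 by 4 -> R0=(4,0,8,0) value=12
Op 9: inc R2 by 5 -> R2=(0,0,13,0) value=13
Op 10: inc R2 by 2 -> R2=(0,0,15,0) value=15
Op 11: merge R2<->R0 -> R2=(4,0,15,0) R0=(4,0,15,0)

Answer: 4 0 15 0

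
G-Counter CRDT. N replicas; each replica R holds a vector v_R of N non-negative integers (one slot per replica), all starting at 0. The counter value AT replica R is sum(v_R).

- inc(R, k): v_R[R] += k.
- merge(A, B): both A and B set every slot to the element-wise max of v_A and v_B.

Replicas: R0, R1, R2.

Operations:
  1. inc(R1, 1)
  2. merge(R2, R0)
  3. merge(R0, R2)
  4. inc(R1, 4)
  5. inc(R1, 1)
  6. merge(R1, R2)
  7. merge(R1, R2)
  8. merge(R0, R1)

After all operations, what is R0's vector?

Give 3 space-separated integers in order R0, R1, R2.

Op 1: inc R1 by 1 -> R1=(0,1,0) value=1
Op 2: merge R2<->R0 -> R2=(0,0,0) R0=(0,0,0)
Op 3: merge R0<->R2 -> R0=(0,0,0) R2=(0,0,0)
Op 4: inc R1 by 4 -> R1=(0,5,0) value=5
Op 5: inc R1 by 1 -> R1=(0,6,0) value=6
Op 6: merge R1<->R2 -> R1=(0,6,0) R2=(0,6,0)
Op 7: merge R1<->R2 -> R1=(0,6,0) R2=(0,6,0)
Op 8: merge R0<->R1 -> R0=(0,6,0) R1=(0,6,0)

Answer: 0 6 0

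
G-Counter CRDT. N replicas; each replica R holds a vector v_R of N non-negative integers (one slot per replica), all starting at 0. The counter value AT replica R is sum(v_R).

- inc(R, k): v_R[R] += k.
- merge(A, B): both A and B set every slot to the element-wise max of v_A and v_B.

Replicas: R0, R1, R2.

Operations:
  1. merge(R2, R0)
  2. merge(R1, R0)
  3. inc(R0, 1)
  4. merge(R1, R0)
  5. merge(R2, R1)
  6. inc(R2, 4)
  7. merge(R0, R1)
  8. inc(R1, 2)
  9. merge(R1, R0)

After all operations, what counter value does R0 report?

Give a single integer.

Answer: 3

Derivation:
Op 1: merge R2<->R0 -> R2=(0,0,0) R0=(0,0,0)
Op 2: merge R1<->R0 -> R1=(0,0,0) R0=(0,0,0)
Op 3: inc R0 by 1 -> R0=(1,0,0) value=1
Op 4: merge R1<->R0 -> R1=(1,0,0) R0=(1,0,0)
Op 5: merge R2<->R1 -> R2=(1,0,0) R1=(1,0,0)
Op 6: inc R2 by 4 -> R2=(1,0,4) value=5
Op 7: merge R0<->R1 -> R0=(1,0,0) R1=(1,0,0)
Op 8: inc R1 by 2 -> R1=(1,2,0) value=3
Op 9: merge R1<->R0 -> R1=(1,2,0) R0=(1,2,0)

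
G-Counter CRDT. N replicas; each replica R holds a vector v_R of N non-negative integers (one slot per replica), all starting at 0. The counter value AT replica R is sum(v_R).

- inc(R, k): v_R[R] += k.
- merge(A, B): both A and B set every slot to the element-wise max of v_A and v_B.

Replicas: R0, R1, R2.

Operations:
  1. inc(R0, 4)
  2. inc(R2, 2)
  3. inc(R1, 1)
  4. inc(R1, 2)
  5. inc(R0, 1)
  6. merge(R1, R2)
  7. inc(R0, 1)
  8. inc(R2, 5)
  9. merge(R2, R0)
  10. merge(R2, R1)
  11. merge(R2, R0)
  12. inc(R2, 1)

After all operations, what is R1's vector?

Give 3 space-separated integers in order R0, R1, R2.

Answer: 6 3 7

Derivation:
Op 1: inc R0 by 4 -> R0=(4,0,0) value=4
Op 2: inc R2 by 2 -> R2=(0,0,2) value=2
Op 3: inc R1 by 1 -> R1=(0,1,0) value=1
Op 4: inc R1 by 2 -> R1=(0,3,0) value=3
Op 5: inc R0 by 1 -> R0=(5,0,0) value=5
Op 6: merge R1<->R2 -> R1=(0,3,2) R2=(0,3,2)
Op 7: inc R0 by 1 -> R0=(6,0,0) value=6
Op 8: inc R2 by 5 -> R2=(0,3,7) value=10
Op 9: merge R2<->R0 -> R2=(6,3,7) R0=(6,3,7)
Op 10: merge R2<->R1 -> R2=(6,3,7) R1=(6,3,7)
Op 11: merge R2<->R0 -> R2=(6,3,7) R0=(6,3,7)
Op 12: inc R2 by 1 -> R2=(6,3,8) value=17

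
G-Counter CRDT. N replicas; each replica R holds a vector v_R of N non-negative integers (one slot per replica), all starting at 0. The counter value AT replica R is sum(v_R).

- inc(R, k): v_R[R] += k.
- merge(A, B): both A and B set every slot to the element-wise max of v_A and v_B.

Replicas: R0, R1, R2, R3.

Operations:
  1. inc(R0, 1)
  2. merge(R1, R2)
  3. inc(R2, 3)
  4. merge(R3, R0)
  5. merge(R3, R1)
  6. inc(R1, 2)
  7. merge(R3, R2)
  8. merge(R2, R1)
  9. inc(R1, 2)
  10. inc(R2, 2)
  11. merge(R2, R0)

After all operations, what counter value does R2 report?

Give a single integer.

Answer: 8

Derivation:
Op 1: inc R0 by 1 -> R0=(1,0,0,0) value=1
Op 2: merge R1<->R2 -> R1=(0,0,0,0) R2=(0,0,0,0)
Op 3: inc R2 by 3 -> R2=(0,0,3,0) value=3
Op 4: merge R3<->R0 -> R3=(1,0,0,0) R0=(1,0,0,0)
Op 5: merge R3<->R1 -> R3=(1,0,0,0) R1=(1,0,0,0)
Op 6: inc R1 by 2 -> R1=(1,2,0,0) value=3
Op 7: merge R3<->R2 -> R3=(1,0,3,0) R2=(1,0,3,0)
Op 8: merge R2<->R1 -> R2=(1,2,3,0) R1=(1,2,3,0)
Op 9: inc R1 by 2 -> R1=(1,4,3,0) value=8
Op 10: inc R2 by 2 -> R2=(1,2,5,0) value=8
Op 11: merge R2<->R0 -> R2=(1,2,5,0) R0=(1,2,5,0)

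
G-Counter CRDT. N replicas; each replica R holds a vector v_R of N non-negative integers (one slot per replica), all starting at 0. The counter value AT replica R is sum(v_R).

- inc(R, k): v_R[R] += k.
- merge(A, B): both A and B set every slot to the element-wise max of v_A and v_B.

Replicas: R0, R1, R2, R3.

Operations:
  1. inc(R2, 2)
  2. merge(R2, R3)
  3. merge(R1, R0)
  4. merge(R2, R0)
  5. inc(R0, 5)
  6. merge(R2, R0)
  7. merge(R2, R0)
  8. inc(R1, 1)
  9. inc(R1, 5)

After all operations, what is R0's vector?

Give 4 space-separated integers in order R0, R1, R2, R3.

Op 1: inc R2 by 2 -> R2=(0,0,2,0) value=2
Op 2: merge R2<->R3 -> R2=(0,0,2,0) R3=(0,0,2,0)
Op 3: merge R1<->R0 -> R1=(0,0,0,0) R0=(0,0,0,0)
Op 4: merge R2<->R0 -> R2=(0,0,2,0) R0=(0,0,2,0)
Op 5: inc R0 by 5 -> R0=(5,0,2,0) value=7
Op 6: merge R2<->R0 -> R2=(5,0,2,0) R0=(5,0,2,0)
Op 7: merge R2<->R0 -> R2=(5,0,2,0) R0=(5,0,2,0)
Op 8: inc R1 by 1 -> R1=(0,1,0,0) value=1
Op 9: inc R1 by 5 -> R1=(0,6,0,0) value=6

Answer: 5 0 2 0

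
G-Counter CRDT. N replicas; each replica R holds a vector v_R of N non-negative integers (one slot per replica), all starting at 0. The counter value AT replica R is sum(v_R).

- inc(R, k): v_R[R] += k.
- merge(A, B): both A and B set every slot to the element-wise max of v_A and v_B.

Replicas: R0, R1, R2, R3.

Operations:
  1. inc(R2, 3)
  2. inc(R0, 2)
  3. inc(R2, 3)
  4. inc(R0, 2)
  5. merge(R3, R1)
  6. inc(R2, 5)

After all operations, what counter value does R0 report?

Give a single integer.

Answer: 4

Derivation:
Op 1: inc R2 by 3 -> R2=(0,0,3,0) value=3
Op 2: inc R0 by 2 -> R0=(2,0,0,0) value=2
Op 3: inc R2 by 3 -> R2=(0,0,6,0) value=6
Op 4: inc R0 by 2 -> R0=(4,0,0,0) value=4
Op 5: merge R3<->R1 -> R3=(0,0,0,0) R1=(0,0,0,0)
Op 6: inc R2 by 5 -> R2=(0,0,11,0) value=11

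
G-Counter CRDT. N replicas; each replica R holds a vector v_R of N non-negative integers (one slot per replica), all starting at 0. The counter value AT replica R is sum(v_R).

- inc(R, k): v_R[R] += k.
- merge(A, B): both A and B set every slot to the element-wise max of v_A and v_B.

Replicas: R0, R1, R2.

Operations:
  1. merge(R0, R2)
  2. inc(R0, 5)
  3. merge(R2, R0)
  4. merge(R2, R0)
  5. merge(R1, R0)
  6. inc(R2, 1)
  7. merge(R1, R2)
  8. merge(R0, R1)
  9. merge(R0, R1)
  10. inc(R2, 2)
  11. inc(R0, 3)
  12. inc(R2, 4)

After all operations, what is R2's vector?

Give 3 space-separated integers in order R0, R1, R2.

Op 1: merge R0<->R2 -> R0=(0,0,0) R2=(0,0,0)
Op 2: inc R0 by 5 -> R0=(5,0,0) value=5
Op 3: merge R2<->R0 -> R2=(5,0,0) R0=(5,0,0)
Op 4: merge R2<->R0 -> R2=(5,0,0) R0=(5,0,0)
Op 5: merge R1<->R0 -> R1=(5,0,0) R0=(5,0,0)
Op 6: inc R2 by 1 -> R2=(5,0,1) value=6
Op 7: merge R1<->R2 -> R1=(5,0,1) R2=(5,0,1)
Op 8: merge R0<->R1 -> R0=(5,0,1) R1=(5,0,1)
Op 9: merge R0<->R1 -> R0=(5,0,1) R1=(5,0,1)
Op 10: inc R2 by 2 -> R2=(5,0,3) value=8
Op 11: inc R0 by 3 -> R0=(8,0,1) value=9
Op 12: inc R2 by 4 -> R2=(5,0,7) value=12

Answer: 5 0 7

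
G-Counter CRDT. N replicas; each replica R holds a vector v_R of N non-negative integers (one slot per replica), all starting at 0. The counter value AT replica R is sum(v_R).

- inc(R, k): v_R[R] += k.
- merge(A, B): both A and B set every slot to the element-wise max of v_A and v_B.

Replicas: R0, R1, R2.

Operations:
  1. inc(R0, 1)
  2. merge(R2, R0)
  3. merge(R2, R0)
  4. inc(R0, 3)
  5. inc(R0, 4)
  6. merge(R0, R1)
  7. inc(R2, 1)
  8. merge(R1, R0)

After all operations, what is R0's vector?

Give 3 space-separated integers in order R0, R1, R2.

Op 1: inc R0 by 1 -> R0=(1,0,0) value=1
Op 2: merge R2<->R0 -> R2=(1,0,0) R0=(1,0,0)
Op 3: merge R2<->R0 -> R2=(1,0,0) R0=(1,0,0)
Op 4: inc R0 by 3 -> R0=(4,0,0) value=4
Op 5: inc R0 by 4 -> R0=(8,0,0) value=8
Op 6: merge R0<->R1 -> R0=(8,0,0) R1=(8,0,0)
Op 7: inc R2 by 1 -> R2=(1,0,1) value=2
Op 8: merge R1<->R0 -> R1=(8,0,0) R0=(8,0,0)

Answer: 8 0 0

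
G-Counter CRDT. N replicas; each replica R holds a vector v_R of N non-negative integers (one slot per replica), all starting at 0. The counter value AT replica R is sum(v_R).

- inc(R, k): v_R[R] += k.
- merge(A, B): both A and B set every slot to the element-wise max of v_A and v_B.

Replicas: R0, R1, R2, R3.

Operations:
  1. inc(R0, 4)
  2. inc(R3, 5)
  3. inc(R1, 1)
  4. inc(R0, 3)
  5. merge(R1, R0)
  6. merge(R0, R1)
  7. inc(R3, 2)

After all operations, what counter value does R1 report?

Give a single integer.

Answer: 8

Derivation:
Op 1: inc R0 by 4 -> R0=(4,0,0,0) value=4
Op 2: inc R3 by 5 -> R3=(0,0,0,5) value=5
Op 3: inc R1 by 1 -> R1=(0,1,0,0) value=1
Op 4: inc R0 by 3 -> R0=(7,0,0,0) value=7
Op 5: merge R1<->R0 -> R1=(7,1,0,0) R0=(7,1,0,0)
Op 6: merge R0<->R1 -> R0=(7,1,0,0) R1=(7,1,0,0)
Op 7: inc R3 by 2 -> R3=(0,0,0,7) value=7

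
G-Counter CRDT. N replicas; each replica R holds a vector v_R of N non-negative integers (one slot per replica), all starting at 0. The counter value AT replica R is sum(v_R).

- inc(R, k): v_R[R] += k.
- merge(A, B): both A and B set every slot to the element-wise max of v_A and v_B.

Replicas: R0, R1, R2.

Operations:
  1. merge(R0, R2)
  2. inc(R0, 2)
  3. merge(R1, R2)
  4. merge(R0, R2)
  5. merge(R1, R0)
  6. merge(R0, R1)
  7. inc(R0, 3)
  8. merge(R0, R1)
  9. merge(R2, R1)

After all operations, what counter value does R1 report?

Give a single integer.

Answer: 5

Derivation:
Op 1: merge R0<->R2 -> R0=(0,0,0) R2=(0,0,0)
Op 2: inc R0 by 2 -> R0=(2,0,0) value=2
Op 3: merge R1<->R2 -> R1=(0,0,0) R2=(0,0,0)
Op 4: merge R0<->R2 -> R0=(2,0,0) R2=(2,0,0)
Op 5: merge R1<->R0 -> R1=(2,0,0) R0=(2,0,0)
Op 6: merge R0<->R1 -> R0=(2,0,0) R1=(2,0,0)
Op 7: inc R0 by 3 -> R0=(5,0,0) value=5
Op 8: merge R0<->R1 -> R0=(5,0,0) R1=(5,0,0)
Op 9: merge R2<->R1 -> R2=(5,0,0) R1=(5,0,0)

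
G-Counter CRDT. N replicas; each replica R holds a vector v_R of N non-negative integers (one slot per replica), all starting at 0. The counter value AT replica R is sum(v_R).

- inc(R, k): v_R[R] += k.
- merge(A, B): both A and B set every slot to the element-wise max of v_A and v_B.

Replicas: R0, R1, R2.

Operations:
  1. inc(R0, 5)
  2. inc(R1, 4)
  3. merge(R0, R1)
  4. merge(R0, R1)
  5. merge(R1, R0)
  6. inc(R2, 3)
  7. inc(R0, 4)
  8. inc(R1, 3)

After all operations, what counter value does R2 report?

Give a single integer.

Op 1: inc R0 by 5 -> R0=(5,0,0) value=5
Op 2: inc R1 by 4 -> R1=(0,4,0) value=4
Op 3: merge R0<->R1 -> R0=(5,4,0) R1=(5,4,0)
Op 4: merge R0<->R1 -> R0=(5,4,0) R1=(5,4,0)
Op 5: merge R1<->R0 -> R1=(5,4,0) R0=(5,4,0)
Op 6: inc R2 by 3 -> R2=(0,0,3) value=3
Op 7: inc R0 by 4 -> R0=(9,4,0) value=13
Op 8: inc R1 by 3 -> R1=(5,7,0) value=12

Answer: 3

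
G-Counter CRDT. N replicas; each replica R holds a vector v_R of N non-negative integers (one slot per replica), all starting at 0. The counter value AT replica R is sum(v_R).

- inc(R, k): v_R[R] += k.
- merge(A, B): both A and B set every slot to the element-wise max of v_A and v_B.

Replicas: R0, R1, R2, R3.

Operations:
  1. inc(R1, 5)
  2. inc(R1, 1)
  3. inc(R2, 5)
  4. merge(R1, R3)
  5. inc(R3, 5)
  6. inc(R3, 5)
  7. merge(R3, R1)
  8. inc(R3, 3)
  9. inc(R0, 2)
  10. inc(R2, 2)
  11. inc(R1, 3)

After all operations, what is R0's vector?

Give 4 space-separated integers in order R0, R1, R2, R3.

Answer: 2 0 0 0

Derivation:
Op 1: inc R1 by 5 -> R1=(0,5,0,0) value=5
Op 2: inc R1 by 1 -> R1=(0,6,0,0) value=6
Op 3: inc R2 by 5 -> R2=(0,0,5,0) value=5
Op 4: merge R1<->R3 -> R1=(0,6,0,0) R3=(0,6,0,0)
Op 5: inc R3 by 5 -> R3=(0,6,0,5) value=11
Op 6: inc R3 by 5 -> R3=(0,6,0,10) value=16
Op 7: merge R3<->R1 -> R3=(0,6,0,10) R1=(0,6,0,10)
Op 8: inc R3 by 3 -> R3=(0,6,0,13) value=19
Op 9: inc R0 by 2 -> R0=(2,0,0,0) value=2
Op 10: inc R2 by 2 -> R2=(0,0,7,0) value=7
Op 11: inc R1 by 3 -> R1=(0,9,0,10) value=19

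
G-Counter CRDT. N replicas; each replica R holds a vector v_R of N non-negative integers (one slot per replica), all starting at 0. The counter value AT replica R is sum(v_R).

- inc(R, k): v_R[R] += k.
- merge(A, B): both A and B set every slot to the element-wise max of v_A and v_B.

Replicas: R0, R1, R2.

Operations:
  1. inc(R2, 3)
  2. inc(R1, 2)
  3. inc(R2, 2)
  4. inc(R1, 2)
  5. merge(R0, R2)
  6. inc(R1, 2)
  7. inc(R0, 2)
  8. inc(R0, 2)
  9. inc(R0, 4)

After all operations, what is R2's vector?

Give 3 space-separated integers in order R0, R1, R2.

Op 1: inc R2 by 3 -> R2=(0,0,3) value=3
Op 2: inc R1 by 2 -> R1=(0,2,0) value=2
Op 3: inc R2 by 2 -> R2=(0,0,5) value=5
Op 4: inc R1 by 2 -> R1=(0,4,0) value=4
Op 5: merge R0<->R2 -> R0=(0,0,5) R2=(0,0,5)
Op 6: inc R1 by 2 -> R1=(0,6,0) value=6
Op 7: inc R0 by 2 -> R0=(2,0,5) value=7
Op 8: inc R0 by 2 -> R0=(4,0,5) value=9
Op 9: inc R0 by 4 -> R0=(8,0,5) value=13

Answer: 0 0 5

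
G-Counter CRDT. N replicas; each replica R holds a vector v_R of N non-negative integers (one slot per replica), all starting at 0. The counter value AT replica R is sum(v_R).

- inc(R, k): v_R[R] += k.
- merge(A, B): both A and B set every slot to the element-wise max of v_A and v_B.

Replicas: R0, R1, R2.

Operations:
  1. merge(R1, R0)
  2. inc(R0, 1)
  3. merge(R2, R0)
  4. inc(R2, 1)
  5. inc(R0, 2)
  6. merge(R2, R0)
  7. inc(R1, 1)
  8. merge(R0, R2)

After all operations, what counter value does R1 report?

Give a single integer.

Answer: 1

Derivation:
Op 1: merge R1<->R0 -> R1=(0,0,0) R0=(0,0,0)
Op 2: inc R0 by 1 -> R0=(1,0,0) value=1
Op 3: merge R2<->R0 -> R2=(1,0,0) R0=(1,0,0)
Op 4: inc R2 by 1 -> R2=(1,0,1) value=2
Op 5: inc R0 by 2 -> R0=(3,0,0) value=3
Op 6: merge R2<->R0 -> R2=(3,0,1) R0=(3,0,1)
Op 7: inc R1 by 1 -> R1=(0,1,0) value=1
Op 8: merge R0<->R2 -> R0=(3,0,1) R2=(3,0,1)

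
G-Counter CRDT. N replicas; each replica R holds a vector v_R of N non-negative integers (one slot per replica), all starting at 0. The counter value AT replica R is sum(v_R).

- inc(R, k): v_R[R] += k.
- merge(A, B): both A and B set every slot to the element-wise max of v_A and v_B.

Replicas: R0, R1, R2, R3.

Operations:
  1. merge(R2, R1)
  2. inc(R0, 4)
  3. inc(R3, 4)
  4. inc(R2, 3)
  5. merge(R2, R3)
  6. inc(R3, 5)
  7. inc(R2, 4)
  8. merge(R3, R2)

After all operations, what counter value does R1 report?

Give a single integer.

Op 1: merge R2<->R1 -> R2=(0,0,0,0) R1=(0,0,0,0)
Op 2: inc R0 by 4 -> R0=(4,0,0,0) value=4
Op 3: inc R3 by 4 -> R3=(0,0,0,4) value=4
Op 4: inc R2 by 3 -> R2=(0,0,3,0) value=3
Op 5: merge R2<->R3 -> R2=(0,0,3,4) R3=(0,0,3,4)
Op 6: inc R3 by 5 -> R3=(0,0,3,9) value=12
Op 7: inc R2 by 4 -> R2=(0,0,7,4) value=11
Op 8: merge R3<->R2 -> R3=(0,0,7,9) R2=(0,0,7,9)

Answer: 0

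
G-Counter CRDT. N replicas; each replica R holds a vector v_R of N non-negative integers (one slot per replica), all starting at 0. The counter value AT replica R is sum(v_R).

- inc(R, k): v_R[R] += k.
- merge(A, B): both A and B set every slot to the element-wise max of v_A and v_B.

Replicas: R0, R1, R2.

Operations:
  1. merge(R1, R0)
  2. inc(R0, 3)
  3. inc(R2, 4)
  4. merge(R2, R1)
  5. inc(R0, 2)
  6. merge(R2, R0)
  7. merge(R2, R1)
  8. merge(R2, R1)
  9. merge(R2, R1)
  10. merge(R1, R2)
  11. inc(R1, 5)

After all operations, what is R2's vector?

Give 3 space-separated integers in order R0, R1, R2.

Answer: 5 0 4

Derivation:
Op 1: merge R1<->R0 -> R1=(0,0,0) R0=(0,0,0)
Op 2: inc R0 by 3 -> R0=(3,0,0) value=3
Op 3: inc R2 by 4 -> R2=(0,0,4) value=4
Op 4: merge R2<->R1 -> R2=(0,0,4) R1=(0,0,4)
Op 5: inc R0 by 2 -> R0=(5,0,0) value=5
Op 6: merge R2<->R0 -> R2=(5,0,4) R0=(5,0,4)
Op 7: merge R2<->R1 -> R2=(5,0,4) R1=(5,0,4)
Op 8: merge R2<->R1 -> R2=(5,0,4) R1=(5,0,4)
Op 9: merge R2<->R1 -> R2=(5,0,4) R1=(5,0,4)
Op 10: merge R1<->R2 -> R1=(5,0,4) R2=(5,0,4)
Op 11: inc R1 by 5 -> R1=(5,5,4) value=14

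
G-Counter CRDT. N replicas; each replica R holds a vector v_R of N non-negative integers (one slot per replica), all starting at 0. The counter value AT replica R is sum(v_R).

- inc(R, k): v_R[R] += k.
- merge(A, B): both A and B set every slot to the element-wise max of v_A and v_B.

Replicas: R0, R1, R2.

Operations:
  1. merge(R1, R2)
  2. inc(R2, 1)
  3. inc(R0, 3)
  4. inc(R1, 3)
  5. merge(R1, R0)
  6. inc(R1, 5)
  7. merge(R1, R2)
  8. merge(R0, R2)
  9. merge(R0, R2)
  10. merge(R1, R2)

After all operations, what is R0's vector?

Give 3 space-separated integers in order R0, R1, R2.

Op 1: merge R1<->R2 -> R1=(0,0,0) R2=(0,0,0)
Op 2: inc R2 by 1 -> R2=(0,0,1) value=1
Op 3: inc R0 by 3 -> R0=(3,0,0) value=3
Op 4: inc R1 by 3 -> R1=(0,3,0) value=3
Op 5: merge R1<->R0 -> R1=(3,3,0) R0=(3,3,0)
Op 6: inc R1 by 5 -> R1=(3,8,0) value=11
Op 7: merge R1<->R2 -> R1=(3,8,1) R2=(3,8,1)
Op 8: merge R0<->R2 -> R0=(3,8,1) R2=(3,8,1)
Op 9: merge R0<->R2 -> R0=(3,8,1) R2=(3,8,1)
Op 10: merge R1<->R2 -> R1=(3,8,1) R2=(3,8,1)

Answer: 3 8 1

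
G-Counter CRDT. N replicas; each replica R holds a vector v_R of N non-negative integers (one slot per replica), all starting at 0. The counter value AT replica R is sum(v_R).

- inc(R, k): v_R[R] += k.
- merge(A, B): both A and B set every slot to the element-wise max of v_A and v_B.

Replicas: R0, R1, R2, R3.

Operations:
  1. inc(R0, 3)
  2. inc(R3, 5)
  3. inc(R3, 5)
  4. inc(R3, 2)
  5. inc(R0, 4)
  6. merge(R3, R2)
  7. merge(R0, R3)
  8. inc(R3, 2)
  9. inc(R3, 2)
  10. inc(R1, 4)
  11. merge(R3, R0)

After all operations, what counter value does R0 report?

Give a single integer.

Answer: 23

Derivation:
Op 1: inc R0 by 3 -> R0=(3,0,0,0) value=3
Op 2: inc R3 by 5 -> R3=(0,0,0,5) value=5
Op 3: inc R3 by 5 -> R3=(0,0,0,10) value=10
Op 4: inc R3 by 2 -> R3=(0,0,0,12) value=12
Op 5: inc R0 by 4 -> R0=(7,0,0,0) value=7
Op 6: merge R3<->R2 -> R3=(0,0,0,12) R2=(0,0,0,12)
Op 7: merge R0<->R3 -> R0=(7,0,0,12) R3=(7,0,0,12)
Op 8: inc R3 by 2 -> R3=(7,0,0,14) value=21
Op 9: inc R3 by 2 -> R3=(7,0,0,16) value=23
Op 10: inc R1 by 4 -> R1=(0,4,0,0) value=4
Op 11: merge R3<->R0 -> R3=(7,0,0,16) R0=(7,0,0,16)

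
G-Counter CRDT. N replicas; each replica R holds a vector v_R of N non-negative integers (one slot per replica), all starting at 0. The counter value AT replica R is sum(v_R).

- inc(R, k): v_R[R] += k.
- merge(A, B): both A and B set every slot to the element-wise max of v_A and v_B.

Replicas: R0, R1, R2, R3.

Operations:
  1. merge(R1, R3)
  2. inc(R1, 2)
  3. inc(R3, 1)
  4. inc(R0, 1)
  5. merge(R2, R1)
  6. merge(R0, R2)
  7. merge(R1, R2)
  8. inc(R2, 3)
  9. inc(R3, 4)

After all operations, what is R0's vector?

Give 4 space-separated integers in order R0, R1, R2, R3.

Op 1: merge R1<->R3 -> R1=(0,0,0,0) R3=(0,0,0,0)
Op 2: inc R1 by 2 -> R1=(0,2,0,0) value=2
Op 3: inc R3 by 1 -> R3=(0,0,0,1) value=1
Op 4: inc R0 by 1 -> R0=(1,0,0,0) value=1
Op 5: merge R2<->R1 -> R2=(0,2,0,0) R1=(0,2,0,0)
Op 6: merge R0<->R2 -> R0=(1,2,0,0) R2=(1,2,0,0)
Op 7: merge R1<->R2 -> R1=(1,2,0,0) R2=(1,2,0,0)
Op 8: inc R2 by 3 -> R2=(1,2,3,0) value=6
Op 9: inc R3 by 4 -> R3=(0,0,0,5) value=5

Answer: 1 2 0 0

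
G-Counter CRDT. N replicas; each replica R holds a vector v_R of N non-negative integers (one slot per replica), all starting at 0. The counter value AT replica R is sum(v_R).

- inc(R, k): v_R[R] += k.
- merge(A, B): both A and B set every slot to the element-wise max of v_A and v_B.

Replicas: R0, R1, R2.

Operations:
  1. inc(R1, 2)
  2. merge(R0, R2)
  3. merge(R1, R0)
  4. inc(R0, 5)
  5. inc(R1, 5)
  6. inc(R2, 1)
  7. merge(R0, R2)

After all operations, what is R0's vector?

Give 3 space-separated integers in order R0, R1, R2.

Op 1: inc R1 by 2 -> R1=(0,2,0) value=2
Op 2: merge R0<->R2 -> R0=(0,0,0) R2=(0,0,0)
Op 3: merge R1<->R0 -> R1=(0,2,0) R0=(0,2,0)
Op 4: inc R0 by 5 -> R0=(5,2,0) value=7
Op 5: inc R1 by 5 -> R1=(0,7,0) value=7
Op 6: inc R2 by 1 -> R2=(0,0,1) value=1
Op 7: merge R0<->R2 -> R0=(5,2,1) R2=(5,2,1)

Answer: 5 2 1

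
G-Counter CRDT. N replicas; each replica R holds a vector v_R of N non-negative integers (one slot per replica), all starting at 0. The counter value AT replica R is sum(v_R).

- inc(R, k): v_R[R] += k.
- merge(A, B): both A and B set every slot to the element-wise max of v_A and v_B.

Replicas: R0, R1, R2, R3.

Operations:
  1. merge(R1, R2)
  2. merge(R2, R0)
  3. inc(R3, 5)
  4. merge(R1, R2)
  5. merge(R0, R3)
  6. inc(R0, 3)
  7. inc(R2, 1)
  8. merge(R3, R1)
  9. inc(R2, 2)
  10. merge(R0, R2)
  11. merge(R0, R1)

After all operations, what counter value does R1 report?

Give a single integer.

Op 1: merge R1<->R2 -> R1=(0,0,0,0) R2=(0,0,0,0)
Op 2: merge R2<->R0 -> R2=(0,0,0,0) R0=(0,0,0,0)
Op 3: inc R3 by 5 -> R3=(0,0,0,5) value=5
Op 4: merge R1<->R2 -> R1=(0,0,0,0) R2=(0,0,0,0)
Op 5: merge R0<->R3 -> R0=(0,0,0,5) R3=(0,0,0,5)
Op 6: inc R0 by 3 -> R0=(3,0,0,5) value=8
Op 7: inc R2 by 1 -> R2=(0,0,1,0) value=1
Op 8: merge R3<->R1 -> R3=(0,0,0,5) R1=(0,0,0,5)
Op 9: inc R2 by 2 -> R2=(0,0,3,0) value=3
Op 10: merge R0<->R2 -> R0=(3,0,3,5) R2=(3,0,3,5)
Op 11: merge R0<->R1 -> R0=(3,0,3,5) R1=(3,0,3,5)

Answer: 11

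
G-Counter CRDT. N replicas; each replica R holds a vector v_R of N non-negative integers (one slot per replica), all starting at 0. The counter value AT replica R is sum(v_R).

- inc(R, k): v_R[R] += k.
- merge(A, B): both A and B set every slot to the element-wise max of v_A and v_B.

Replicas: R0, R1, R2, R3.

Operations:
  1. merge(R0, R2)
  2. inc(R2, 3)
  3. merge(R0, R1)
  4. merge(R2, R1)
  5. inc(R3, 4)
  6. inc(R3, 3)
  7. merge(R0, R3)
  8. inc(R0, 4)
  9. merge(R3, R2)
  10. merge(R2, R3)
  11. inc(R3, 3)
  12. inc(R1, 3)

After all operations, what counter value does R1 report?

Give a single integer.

Op 1: merge R0<->R2 -> R0=(0,0,0,0) R2=(0,0,0,0)
Op 2: inc R2 by 3 -> R2=(0,0,3,0) value=3
Op 3: merge R0<->R1 -> R0=(0,0,0,0) R1=(0,0,0,0)
Op 4: merge R2<->R1 -> R2=(0,0,3,0) R1=(0,0,3,0)
Op 5: inc R3 by 4 -> R3=(0,0,0,4) value=4
Op 6: inc R3 by 3 -> R3=(0,0,0,7) value=7
Op 7: merge R0<->R3 -> R0=(0,0,0,7) R3=(0,0,0,7)
Op 8: inc R0 by 4 -> R0=(4,0,0,7) value=11
Op 9: merge R3<->R2 -> R3=(0,0,3,7) R2=(0,0,3,7)
Op 10: merge R2<->R3 -> R2=(0,0,3,7) R3=(0,0,3,7)
Op 11: inc R3 by 3 -> R3=(0,0,3,10) value=13
Op 12: inc R1 by 3 -> R1=(0,3,3,0) value=6

Answer: 6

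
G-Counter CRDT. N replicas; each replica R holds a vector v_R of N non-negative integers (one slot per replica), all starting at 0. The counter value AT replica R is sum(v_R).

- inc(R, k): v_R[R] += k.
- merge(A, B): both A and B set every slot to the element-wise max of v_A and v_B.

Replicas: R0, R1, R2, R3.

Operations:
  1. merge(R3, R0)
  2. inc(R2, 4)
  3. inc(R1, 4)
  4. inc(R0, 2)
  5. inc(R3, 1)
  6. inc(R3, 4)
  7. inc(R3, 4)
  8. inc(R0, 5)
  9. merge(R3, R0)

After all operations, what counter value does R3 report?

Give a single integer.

Answer: 16

Derivation:
Op 1: merge R3<->R0 -> R3=(0,0,0,0) R0=(0,0,0,0)
Op 2: inc R2 by 4 -> R2=(0,0,4,0) value=4
Op 3: inc R1 by 4 -> R1=(0,4,0,0) value=4
Op 4: inc R0 by 2 -> R0=(2,0,0,0) value=2
Op 5: inc R3 by 1 -> R3=(0,0,0,1) value=1
Op 6: inc R3 by 4 -> R3=(0,0,0,5) value=5
Op 7: inc R3 by 4 -> R3=(0,0,0,9) value=9
Op 8: inc R0 by 5 -> R0=(7,0,0,0) value=7
Op 9: merge R3<->R0 -> R3=(7,0,0,9) R0=(7,0,0,9)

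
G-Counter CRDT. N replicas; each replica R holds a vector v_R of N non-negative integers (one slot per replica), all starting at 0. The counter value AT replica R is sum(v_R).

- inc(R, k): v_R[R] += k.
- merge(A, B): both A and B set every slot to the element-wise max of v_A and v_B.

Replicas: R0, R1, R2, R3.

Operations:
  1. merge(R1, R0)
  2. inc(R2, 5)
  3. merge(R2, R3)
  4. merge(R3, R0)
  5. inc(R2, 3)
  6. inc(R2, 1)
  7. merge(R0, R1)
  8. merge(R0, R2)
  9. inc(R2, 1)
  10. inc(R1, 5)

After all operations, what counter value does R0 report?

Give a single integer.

Op 1: merge R1<->R0 -> R1=(0,0,0,0) R0=(0,0,0,0)
Op 2: inc R2 by 5 -> R2=(0,0,5,0) value=5
Op 3: merge R2<->R3 -> R2=(0,0,5,0) R3=(0,0,5,0)
Op 4: merge R3<->R0 -> R3=(0,0,5,0) R0=(0,0,5,0)
Op 5: inc R2 by 3 -> R2=(0,0,8,0) value=8
Op 6: inc R2 by 1 -> R2=(0,0,9,0) value=9
Op 7: merge R0<->R1 -> R0=(0,0,5,0) R1=(0,0,5,0)
Op 8: merge R0<->R2 -> R0=(0,0,9,0) R2=(0,0,9,0)
Op 9: inc R2 by 1 -> R2=(0,0,10,0) value=10
Op 10: inc R1 by 5 -> R1=(0,5,5,0) value=10

Answer: 9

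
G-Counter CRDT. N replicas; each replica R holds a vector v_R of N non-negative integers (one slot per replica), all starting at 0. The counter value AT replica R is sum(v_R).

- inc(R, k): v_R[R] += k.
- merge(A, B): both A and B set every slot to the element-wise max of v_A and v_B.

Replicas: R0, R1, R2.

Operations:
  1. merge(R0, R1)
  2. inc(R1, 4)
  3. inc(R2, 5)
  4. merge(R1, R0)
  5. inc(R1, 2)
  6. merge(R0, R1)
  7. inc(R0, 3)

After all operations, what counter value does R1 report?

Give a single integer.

Answer: 6

Derivation:
Op 1: merge R0<->R1 -> R0=(0,0,0) R1=(0,0,0)
Op 2: inc R1 by 4 -> R1=(0,4,0) value=4
Op 3: inc R2 by 5 -> R2=(0,0,5) value=5
Op 4: merge R1<->R0 -> R1=(0,4,0) R0=(0,4,0)
Op 5: inc R1 by 2 -> R1=(0,6,0) value=6
Op 6: merge R0<->R1 -> R0=(0,6,0) R1=(0,6,0)
Op 7: inc R0 by 3 -> R0=(3,6,0) value=9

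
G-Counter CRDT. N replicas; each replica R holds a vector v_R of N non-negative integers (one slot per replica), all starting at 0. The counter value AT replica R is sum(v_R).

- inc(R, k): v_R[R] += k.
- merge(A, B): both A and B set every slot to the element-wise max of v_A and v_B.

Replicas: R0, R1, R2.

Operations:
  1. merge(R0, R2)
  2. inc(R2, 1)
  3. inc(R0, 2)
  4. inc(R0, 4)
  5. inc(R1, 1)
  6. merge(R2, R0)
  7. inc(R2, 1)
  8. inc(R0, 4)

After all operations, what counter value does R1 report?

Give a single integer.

Op 1: merge R0<->R2 -> R0=(0,0,0) R2=(0,0,0)
Op 2: inc R2 by 1 -> R2=(0,0,1) value=1
Op 3: inc R0 by 2 -> R0=(2,0,0) value=2
Op 4: inc R0 by 4 -> R0=(6,0,0) value=6
Op 5: inc R1 by 1 -> R1=(0,1,0) value=1
Op 6: merge R2<->R0 -> R2=(6,0,1) R0=(6,0,1)
Op 7: inc R2 by 1 -> R2=(6,0,2) value=8
Op 8: inc R0 by 4 -> R0=(10,0,1) value=11

Answer: 1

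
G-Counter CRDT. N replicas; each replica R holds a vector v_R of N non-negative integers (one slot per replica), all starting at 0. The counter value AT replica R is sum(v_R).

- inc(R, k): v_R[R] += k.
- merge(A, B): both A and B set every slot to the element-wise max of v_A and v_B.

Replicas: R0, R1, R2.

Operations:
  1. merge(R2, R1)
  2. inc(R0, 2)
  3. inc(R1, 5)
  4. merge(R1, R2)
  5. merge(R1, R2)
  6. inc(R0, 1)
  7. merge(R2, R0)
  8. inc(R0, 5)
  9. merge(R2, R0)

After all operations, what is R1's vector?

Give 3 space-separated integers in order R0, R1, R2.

Op 1: merge R2<->R1 -> R2=(0,0,0) R1=(0,0,0)
Op 2: inc R0 by 2 -> R0=(2,0,0) value=2
Op 3: inc R1 by 5 -> R1=(0,5,0) value=5
Op 4: merge R1<->R2 -> R1=(0,5,0) R2=(0,5,0)
Op 5: merge R1<->R2 -> R1=(0,5,0) R2=(0,5,0)
Op 6: inc R0 by 1 -> R0=(3,0,0) value=3
Op 7: merge R2<->R0 -> R2=(3,5,0) R0=(3,5,0)
Op 8: inc R0 by 5 -> R0=(8,5,0) value=13
Op 9: merge R2<->R0 -> R2=(8,5,0) R0=(8,5,0)

Answer: 0 5 0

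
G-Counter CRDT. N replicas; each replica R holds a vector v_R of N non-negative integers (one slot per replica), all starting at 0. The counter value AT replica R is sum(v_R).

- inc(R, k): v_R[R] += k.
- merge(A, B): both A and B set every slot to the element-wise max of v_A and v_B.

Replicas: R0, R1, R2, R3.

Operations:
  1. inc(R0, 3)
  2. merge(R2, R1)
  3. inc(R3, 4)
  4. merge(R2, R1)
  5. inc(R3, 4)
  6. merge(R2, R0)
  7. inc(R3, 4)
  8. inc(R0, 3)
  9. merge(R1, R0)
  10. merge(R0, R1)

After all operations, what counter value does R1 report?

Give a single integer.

Answer: 6

Derivation:
Op 1: inc R0 by 3 -> R0=(3,0,0,0) value=3
Op 2: merge R2<->R1 -> R2=(0,0,0,0) R1=(0,0,0,0)
Op 3: inc R3 by 4 -> R3=(0,0,0,4) value=4
Op 4: merge R2<->R1 -> R2=(0,0,0,0) R1=(0,0,0,0)
Op 5: inc R3 by 4 -> R3=(0,0,0,8) value=8
Op 6: merge R2<->R0 -> R2=(3,0,0,0) R0=(3,0,0,0)
Op 7: inc R3 by 4 -> R3=(0,0,0,12) value=12
Op 8: inc R0 by 3 -> R0=(6,0,0,0) value=6
Op 9: merge R1<->R0 -> R1=(6,0,0,0) R0=(6,0,0,0)
Op 10: merge R0<->R1 -> R0=(6,0,0,0) R1=(6,0,0,0)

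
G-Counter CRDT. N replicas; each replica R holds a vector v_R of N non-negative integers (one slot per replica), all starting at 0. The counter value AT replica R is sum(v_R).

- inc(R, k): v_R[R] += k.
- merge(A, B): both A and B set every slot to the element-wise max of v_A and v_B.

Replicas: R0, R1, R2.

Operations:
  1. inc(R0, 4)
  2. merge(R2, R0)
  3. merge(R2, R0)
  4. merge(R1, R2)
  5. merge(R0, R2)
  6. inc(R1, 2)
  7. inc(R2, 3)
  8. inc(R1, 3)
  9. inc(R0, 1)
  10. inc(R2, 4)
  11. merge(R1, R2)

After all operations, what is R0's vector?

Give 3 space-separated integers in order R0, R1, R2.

Answer: 5 0 0

Derivation:
Op 1: inc R0 by 4 -> R0=(4,0,0) value=4
Op 2: merge R2<->R0 -> R2=(4,0,0) R0=(4,0,0)
Op 3: merge R2<->R0 -> R2=(4,0,0) R0=(4,0,0)
Op 4: merge R1<->R2 -> R1=(4,0,0) R2=(4,0,0)
Op 5: merge R0<->R2 -> R0=(4,0,0) R2=(4,0,0)
Op 6: inc R1 by 2 -> R1=(4,2,0) value=6
Op 7: inc R2 by 3 -> R2=(4,0,3) value=7
Op 8: inc R1 by 3 -> R1=(4,5,0) value=9
Op 9: inc R0 by 1 -> R0=(5,0,0) value=5
Op 10: inc R2 by 4 -> R2=(4,0,7) value=11
Op 11: merge R1<->R2 -> R1=(4,5,7) R2=(4,5,7)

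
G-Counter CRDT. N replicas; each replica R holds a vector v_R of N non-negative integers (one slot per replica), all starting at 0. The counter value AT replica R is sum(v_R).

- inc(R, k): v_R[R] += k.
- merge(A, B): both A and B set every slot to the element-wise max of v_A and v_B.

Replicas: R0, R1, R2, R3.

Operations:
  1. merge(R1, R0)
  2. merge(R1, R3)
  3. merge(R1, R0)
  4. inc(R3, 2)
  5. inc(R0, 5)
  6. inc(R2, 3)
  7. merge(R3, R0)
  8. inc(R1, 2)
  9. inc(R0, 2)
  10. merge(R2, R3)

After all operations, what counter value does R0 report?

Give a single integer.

Op 1: merge R1<->R0 -> R1=(0,0,0,0) R0=(0,0,0,0)
Op 2: merge R1<->R3 -> R1=(0,0,0,0) R3=(0,0,0,0)
Op 3: merge R1<->R0 -> R1=(0,0,0,0) R0=(0,0,0,0)
Op 4: inc R3 by 2 -> R3=(0,0,0,2) value=2
Op 5: inc R0 by 5 -> R0=(5,0,0,0) value=5
Op 6: inc R2 by 3 -> R2=(0,0,3,0) value=3
Op 7: merge R3<->R0 -> R3=(5,0,0,2) R0=(5,0,0,2)
Op 8: inc R1 by 2 -> R1=(0,2,0,0) value=2
Op 9: inc R0 by 2 -> R0=(7,0,0,2) value=9
Op 10: merge R2<->R3 -> R2=(5,0,3,2) R3=(5,0,3,2)

Answer: 9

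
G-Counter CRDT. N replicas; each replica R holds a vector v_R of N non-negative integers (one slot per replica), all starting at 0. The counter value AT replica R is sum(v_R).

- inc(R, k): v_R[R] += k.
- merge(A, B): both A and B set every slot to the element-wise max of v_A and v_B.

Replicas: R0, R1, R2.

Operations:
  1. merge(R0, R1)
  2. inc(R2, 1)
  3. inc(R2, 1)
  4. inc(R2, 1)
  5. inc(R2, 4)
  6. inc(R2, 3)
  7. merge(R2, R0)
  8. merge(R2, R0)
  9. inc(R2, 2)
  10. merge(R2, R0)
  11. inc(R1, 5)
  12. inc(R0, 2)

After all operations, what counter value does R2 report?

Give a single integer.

Answer: 12

Derivation:
Op 1: merge R0<->R1 -> R0=(0,0,0) R1=(0,0,0)
Op 2: inc R2 by 1 -> R2=(0,0,1) value=1
Op 3: inc R2 by 1 -> R2=(0,0,2) value=2
Op 4: inc R2 by 1 -> R2=(0,0,3) value=3
Op 5: inc R2 by 4 -> R2=(0,0,7) value=7
Op 6: inc R2 by 3 -> R2=(0,0,10) value=10
Op 7: merge R2<->R0 -> R2=(0,0,10) R0=(0,0,10)
Op 8: merge R2<->R0 -> R2=(0,0,10) R0=(0,0,10)
Op 9: inc R2 by 2 -> R2=(0,0,12) value=12
Op 10: merge R2<->R0 -> R2=(0,0,12) R0=(0,0,12)
Op 11: inc R1 by 5 -> R1=(0,5,0) value=5
Op 12: inc R0 by 2 -> R0=(2,0,12) value=14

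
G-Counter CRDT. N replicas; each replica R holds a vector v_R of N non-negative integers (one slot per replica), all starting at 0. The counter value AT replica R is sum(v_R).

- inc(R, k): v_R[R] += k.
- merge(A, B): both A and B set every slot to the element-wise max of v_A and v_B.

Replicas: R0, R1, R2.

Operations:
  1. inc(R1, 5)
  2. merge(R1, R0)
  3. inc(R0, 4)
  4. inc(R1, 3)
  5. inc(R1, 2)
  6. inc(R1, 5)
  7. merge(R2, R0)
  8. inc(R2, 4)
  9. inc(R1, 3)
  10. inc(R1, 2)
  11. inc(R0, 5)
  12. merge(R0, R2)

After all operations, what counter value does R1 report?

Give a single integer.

Op 1: inc R1 by 5 -> R1=(0,5,0) value=5
Op 2: merge R1<->R0 -> R1=(0,5,0) R0=(0,5,0)
Op 3: inc R0 by 4 -> R0=(4,5,0) value=9
Op 4: inc R1 by 3 -> R1=(0,8,0) value=8
Op 5: inc R1 by 2 -> R1=(0,10,0) value=10
Op 6: inc R1 by 5 -> R1=(0,15,0) value=15
Op 7: merge R2<->R0 -> R2=(4,5,0) R0=(4,5,0)
Op 8: inc R2 by 4 -> R2=(4,5,4) value=13
Op 9: inc R1 by 3 -> R1=(0,18,0) value=18
Op 10: inc R1 by 2 -> R1=(0,20,0) value=20
Op 11: inc R0 by 5 -> R0=(9,5,0) value=14
Op 12: merge R0<->R2 -> R0=(9,5,4) R2=(9,5,4)

Answer: 20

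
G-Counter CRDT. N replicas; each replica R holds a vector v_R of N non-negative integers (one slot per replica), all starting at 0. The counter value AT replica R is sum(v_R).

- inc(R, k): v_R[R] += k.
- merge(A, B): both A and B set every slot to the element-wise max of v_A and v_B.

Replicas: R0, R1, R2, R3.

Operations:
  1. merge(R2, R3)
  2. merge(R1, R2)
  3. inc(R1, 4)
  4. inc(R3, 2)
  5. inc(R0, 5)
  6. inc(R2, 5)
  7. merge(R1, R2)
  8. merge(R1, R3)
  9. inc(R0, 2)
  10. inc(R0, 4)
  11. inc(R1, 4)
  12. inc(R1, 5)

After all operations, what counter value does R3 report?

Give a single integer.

Op 1: merge R2<->R3 -> R2=(0,0,0,0) R3=(0,0,0,0)
Op 2: merge R1<->R2 -> R1=(0,0,0,0) R2=(0,0,0,0)
Op 3: inc R1 by 4 -> R1=(0,4,0,0) value=4
Op 4: inc R3 by 2 -> R3=(0,0,0,2) value=2
Op 5: inc R0 by 5 -> R0=(5,0,0,0) value=5
Op 6: inc R2 by 5 -> R2=(0,0,5,0) value=5
Op 7: merge R1<->R2 -> R1=(0,4,5,0) R2=(0,4,5,0)
Op 8: merge R1<->R3 -> R1=(0,4,5,2) R3=(0,4,5,2)
Op 9: inc R0 by 2 -> R0=(7,0,0,0) value=7
Op 10: inc R0 by 4 -> R0=(11,0,0,0) value=11
Op 11: inc R1 by 4 -> R1=(0,8,5,2) value=15
Op 12: inc R1 by 5 -> R1=(0,13,5,2) value=20

Answer: 11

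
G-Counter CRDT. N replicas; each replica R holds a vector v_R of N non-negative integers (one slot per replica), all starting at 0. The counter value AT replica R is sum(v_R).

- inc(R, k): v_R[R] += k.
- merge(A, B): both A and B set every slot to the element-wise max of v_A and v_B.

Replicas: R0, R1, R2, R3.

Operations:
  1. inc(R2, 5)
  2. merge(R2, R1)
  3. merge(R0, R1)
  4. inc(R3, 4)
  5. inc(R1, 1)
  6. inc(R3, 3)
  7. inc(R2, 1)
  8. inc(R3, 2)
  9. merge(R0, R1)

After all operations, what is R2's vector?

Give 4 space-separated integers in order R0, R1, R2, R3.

Op 1: inc R2 by 5 -> R2=(0,0,5,0) value=5
Op 2: merge R2<->R1 -> R2=(0,0,5,0) R1=(0,0,5,0)
Op 3: merge R0<->R1 -> R0=(0,0,5,0) R1=(0,0,5,0)
Op 4: inc R3 by 4 -> R3=(0,0,0,4) value=4
Op 5: inc R1 by 1 -> R1=(0,1,5,0) value=6
Op 6: inc R3 by 3 -> R3=(0,0,0,7) value=7
Op 7: inc R2 by 1 -> R2=(0,0,6,0) value=6
Op 8: inc R3 by 2 -> R3=(0,0,0,9) value=9
Op 9: merge R0<->R1 -> R0=(0,1,5,0) R1=(0,1,5,0)

Answer: 0 0 6 0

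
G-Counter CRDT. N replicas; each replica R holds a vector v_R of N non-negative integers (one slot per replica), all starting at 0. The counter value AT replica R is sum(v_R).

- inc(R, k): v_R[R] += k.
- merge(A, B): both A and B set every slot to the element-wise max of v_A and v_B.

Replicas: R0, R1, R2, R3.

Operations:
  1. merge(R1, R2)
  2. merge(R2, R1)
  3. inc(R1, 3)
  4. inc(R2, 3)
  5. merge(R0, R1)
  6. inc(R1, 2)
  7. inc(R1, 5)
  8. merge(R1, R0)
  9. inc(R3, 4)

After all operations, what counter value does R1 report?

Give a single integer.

Op 1: merge R1<->R2 -> R1=(0,0,0,0) R2=(0,0,0,0)
Op 2: merge R2<->R1 -> R2=(0,0,0,0) R1=(0,0,0,0)
Op 3: inc R1 by 3 -> R1=(0,3,0,0) value=3
Op 4: inc R2 by 3 -> R2=(0,0,3,0) value=3
Op 5: merge R0<->R1 -> R0=(0,3,0,0) R1=(0,3,0,0)
Op 6: inc R1 by 2 -> R1=(0,5,0,0) value=5
Op 7: inc R1 by 5 -> R1=(0,10,0,0) value=10
Op 8: merge R1<->R0 -> R1=(0,10,0,0) R0=(0,10,0,0)
Op 9: inc R3 by 4 -> R3=(0,0,0,4) value=4

Answer: 10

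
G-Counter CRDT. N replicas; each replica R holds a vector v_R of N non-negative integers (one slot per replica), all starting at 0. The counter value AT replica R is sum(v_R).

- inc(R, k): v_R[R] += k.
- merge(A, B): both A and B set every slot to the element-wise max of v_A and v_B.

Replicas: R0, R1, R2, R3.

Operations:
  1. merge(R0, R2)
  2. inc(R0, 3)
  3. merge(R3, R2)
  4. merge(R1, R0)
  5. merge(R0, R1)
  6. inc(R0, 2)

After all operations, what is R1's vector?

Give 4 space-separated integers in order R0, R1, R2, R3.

Op 1: merge R0<->R2 -> R0=(0,0,0,0) R2=(0,0,0,0)
Op 2: inc R0 by 3 -> R0=(3,0,0,0) value=3
Op 3: merge R3<->R2 -> R3=(0,0,0,0) R2=(0,0,0,0)
Op 4: merge R1<->R0 -> R1=(3,0,0,0) R0=(3,0,0,0)
Op 5: merge R0<->R1 -> R0=(3,0,0,0) R1=(3,0,0,0)
Op 6: inc R0 by 2 -> R0=(5,0,0,0) value=5

Answer: 3 0 0 0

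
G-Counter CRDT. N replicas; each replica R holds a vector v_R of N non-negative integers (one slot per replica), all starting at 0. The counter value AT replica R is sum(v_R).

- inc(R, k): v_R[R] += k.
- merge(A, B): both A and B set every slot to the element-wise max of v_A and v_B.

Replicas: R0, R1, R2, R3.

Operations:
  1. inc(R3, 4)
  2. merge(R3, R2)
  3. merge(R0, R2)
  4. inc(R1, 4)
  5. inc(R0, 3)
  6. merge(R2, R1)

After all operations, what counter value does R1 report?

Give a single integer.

Op 1: inc R3 by 4 -> R3=(0,0,0,4) value=4
Op 2: merge R3<->R2 -> R3=(0,0,0,4) R2=(0,0,0,4)
Op 3: merge R0<->R2 -> R0=(0,0,0,4) R2=(0,0,0,4)
Op 4: inc R1 by 4 -> R1=(0,4,0,0) value=4
Op 5: inc R0 by 3 -> R0=(3,0,0,4) value=7
Op 6: merge R2<->R1 -> R2=(0,4,0,4) R1=(0,4,0,4)

Answer: 8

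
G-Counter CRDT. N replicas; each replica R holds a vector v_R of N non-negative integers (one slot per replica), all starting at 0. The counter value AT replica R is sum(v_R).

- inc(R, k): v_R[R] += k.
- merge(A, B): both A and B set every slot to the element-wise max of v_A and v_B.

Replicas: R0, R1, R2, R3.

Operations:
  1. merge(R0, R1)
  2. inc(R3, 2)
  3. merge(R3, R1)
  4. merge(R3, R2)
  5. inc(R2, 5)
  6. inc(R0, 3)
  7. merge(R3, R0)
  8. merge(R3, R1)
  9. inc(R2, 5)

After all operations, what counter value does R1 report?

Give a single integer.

Op 1: merge R0<->R1 -> R0=(0,0,0,0) R1=(0,0,0,0)
Op 2: inc R3 by 2 -> R3=(0,0,0,2) value=2
Op 3: merge R3<->R1 -> R3=(0,0,0,2) R1=(0,0,0,2)
Op 4: merge R3<->R2 -> R3=(0,0,0,2) R2=(0,0,0,2)
Op 5: inc R2 by 5 -> R2=(0,0,5,2) value=7
Op 6: inc R0 by 3 -> R0=(3,0,0,0) value=3
Op 7: merge R3<->R0 -> R3=(3,0,0,2) R0=(3,0,0,2)
Op 8: merge R3<->R1 -> R3=(3,0,0,2) R1=(3,0,0,2)
Op 9: inc R2 by 5 -> R2=(0,0,10,2) value=12

Answer: 5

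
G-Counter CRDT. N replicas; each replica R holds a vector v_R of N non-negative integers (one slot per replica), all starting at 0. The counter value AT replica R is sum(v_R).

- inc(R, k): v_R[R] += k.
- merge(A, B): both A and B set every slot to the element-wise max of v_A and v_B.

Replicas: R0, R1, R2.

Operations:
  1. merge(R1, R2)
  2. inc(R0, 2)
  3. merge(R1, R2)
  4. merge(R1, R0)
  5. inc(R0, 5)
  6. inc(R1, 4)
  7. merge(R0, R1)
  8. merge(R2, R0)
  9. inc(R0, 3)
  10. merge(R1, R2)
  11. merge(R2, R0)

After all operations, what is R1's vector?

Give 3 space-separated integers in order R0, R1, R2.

Op 1: merge R1<->R2 -> R1=(0,0,0) R2=(0,0,0)
Op 2: inc R0 by 2 -> R0=(2,0,0) value=2
Op 3: merge R1<->R2 -> R1=(0,0,0) R2=(0,0,0)
Op 4: merge R1<->R0 -> R1=(2,0,0) R0=(2,0,0)
Op 5: inc R0 by 5 -> R0=(7,0,0) value=7
Op 6: inc R1 by 4 -> R1=(2,4,0) value=6
Op 7: merge R0<->R1 -> R0=(7,4,0) R1=(7,4,0)
Op 8: merge R2<->R0 -> R2=(7,4,0) R0=(7,4,0)
Op 9: inc R0 by 3 -> R0=(10,4,0) value=14
Op 10: merge R1<->R2 -> R1=(7,4,0) R2=(7,4,0)
Op 11: merge R2<->R0 -> R2=(10,4,0) R0=(10,4,0)

Answer: 7 4 0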